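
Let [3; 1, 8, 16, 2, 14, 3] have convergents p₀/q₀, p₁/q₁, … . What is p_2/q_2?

Using pₖ = aₖpₖ₋₁ + pₖ₋₂, qₖ = aₖqₖ₋₁ + qₖ₋₂ (with p₋₁=1, p₋₂=0, q₋₁=0, q₋₂=1):
  k=0: a=3, p=3, q=1
  k=1: a=1, p=4, q=1
  k=2: a=8, p=35, q=9

35/9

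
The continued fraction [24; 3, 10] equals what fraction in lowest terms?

Using pₖ = aₖpₖ₋₁ + pₖ₋₂ and qₖ = aₖqₖ₋₁ + qₖ₋₂:
  k=0: a=24, p=24, q=1
  k=1: a=3, p=73, q=3
  k=2: a=10, p=754, q=31

754/31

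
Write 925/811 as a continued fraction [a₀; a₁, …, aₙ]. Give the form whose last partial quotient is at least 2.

925 = 1·811 + 114
811 = 7·114 + 13
114 = 8·13 + 10
13 = 1·10 + 3
10 = 3·3 + 1
3 = 3·1 + 0  (stop)
So 925/811 = [1; 7, 8, 1, 3, 3].

[1; 7, 8, 1, 3, 3]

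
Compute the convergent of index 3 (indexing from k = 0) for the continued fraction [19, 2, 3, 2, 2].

311/16

Using pₖ = aₖpₖ₋₁ + pₖ₋₂, qₖ = aₖqₖ₋₁ + qₖ₋₂ (with p₋₁=1, p₋₂=0, q₋₁=0, q₋₂=1):
  k=0: a=19, p=19, q=1
  k=1: a=2, p=39, q=2
  k=2: a=3, p=136, q=7
  k=3: a=2, p=311, q=16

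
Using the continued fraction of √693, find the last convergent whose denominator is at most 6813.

80054/3041

√693 = [26; 3, 12, 1, 4, 1, 12, 3, 52, …] (period length 8).
Convergents:
  p_0/q_0 = 26/1
  p_1/q_1 = 79/3
  p_2/q_2 = 974/37
  p_3/q_3 = 1053/40
  p_4/q_4 = 5186/197
  p_5/q_5 = 6239/237
  p_6/q_6 = 80054/3041
  p_7/q_7 = 246401/9360
q_6 = 3041 ≤ 6813 < 9360 = q_7, so the answer is 80054/3041.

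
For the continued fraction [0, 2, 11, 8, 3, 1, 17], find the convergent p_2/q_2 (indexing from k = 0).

11/23

Using pₖ = aₖpₖ₋₁ + pₖ₋₂, qₖ = aₖqₖ₋₁ + qₖ₋₂ (with p₋₁=1, p₋₂=0, q₋₁=0, q₋₂=1):
  k=0: a=0, p=0, q=1
  k=1: a=2, p=1, q=2
  k=2: a=11, p=11, q=23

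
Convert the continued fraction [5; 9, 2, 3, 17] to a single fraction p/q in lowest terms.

Fold from the inside: start with 17/1.
  3 + 1/17 = 52/17
  2 + 17/52 = 121/52
  9 + 52/121 = 1141/121
  5 + 121/1141 = 5826/1141

5826/1141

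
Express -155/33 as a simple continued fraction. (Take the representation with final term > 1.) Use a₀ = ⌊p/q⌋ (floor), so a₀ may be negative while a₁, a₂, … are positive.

[-5; 3, 3, 3]

-155 = -5·33 + 10
33 = 3·10 + 3
10 = 3·3 + 1
3 = 3·1 + 0  (stop)
So -155/33 = [-5; 3, 3, 3].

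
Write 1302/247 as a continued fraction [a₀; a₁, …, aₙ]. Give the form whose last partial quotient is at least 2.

[5; 3, 1, 2, 5, 4]

1302 = 5*247 + 67
247 = 3*67 + 46
67 = 1*46 + 21
46 = 2*21 + 4
21 = 5*4 + 1
4 = 4*1 + 0  (stop)
So 1302/247 = [5; 3, 1, 2, 5, 4].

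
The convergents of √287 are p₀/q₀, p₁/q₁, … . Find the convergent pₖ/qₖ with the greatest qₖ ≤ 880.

√287 = [16; 1, 15, 1, 32, …] (period length 4).
Convergents:
  p_0/q_0 = 16/1
  p_1/q_1 = 17/1
  p_2/q_2 = 271/16
  p_3/q_3 = 288/17
  p_4/q_4 = 9487/560
  p_5/q_5 = 9775/577
  p_6/q_6 = 156112/9215
q_5 = 577 ≤ 880 < 9215 = q_6, so the answer is 9775/577.

9775/577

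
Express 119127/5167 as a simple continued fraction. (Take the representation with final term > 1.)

[23; 18, 15, 19]

119127 = 23×5167 + 286
5167 = 18×286 + 19
286 = 15×19 + 1
19 = 19×1 + 0  (stop)
So 119127/5167 = [23; 18, 15, 19].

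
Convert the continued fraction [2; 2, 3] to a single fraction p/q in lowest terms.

17/7

Fold from the inside: start with 3/1.
  2 + 1/3 = 7/3
  2 + 3/7 = 17/7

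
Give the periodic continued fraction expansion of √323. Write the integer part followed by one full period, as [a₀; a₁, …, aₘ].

a₀ = ⌊√323⌋ = 17.

[17; 1, 34]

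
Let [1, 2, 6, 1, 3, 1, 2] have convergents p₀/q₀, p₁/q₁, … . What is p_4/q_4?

Using pₖ = aₖpₖ₋₁ + pₖ₋₂, qₖ = aₖqₖ₋₁ + qₖ₋₂ (with p₋₁=1, p₋₂=0, q₋₁=0, q₋₂=1):
  k=0: a=1, p=1, q=1
  k=1: a=2, p=3, q=2
  k=2: a=6, p=19, q=13
  k=3: a=1, p=22, q=15
  k=4: a=3, p=85, q=58

85/58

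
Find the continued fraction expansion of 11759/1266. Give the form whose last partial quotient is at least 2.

11759 = 9·1266 + 365
1266 = 3·365 + 171
365 = 2·171 + 23
171 = 7·23 + 10
23 = 2·10 + 3
10 = 3·3 + 1
3 = 3·1 + 0  (stop)
So 11759/1266 = [9; 3, 2, 7, 2, 3, 3].

[9; 3, 2, 7, 2, 3, 3]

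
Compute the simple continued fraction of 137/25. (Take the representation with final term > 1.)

137 = 5·25 + 12
25 = 2·12 + 1
12 = 12·1 + 0  (stop)
So 137/25 = [5; 2, 12].

[5; 2, 12]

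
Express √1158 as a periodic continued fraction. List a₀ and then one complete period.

a₀ = ⌊√1158⌋ = 34.
With m₀=0, d₀=1 and mₖ₊₁ = dₖaₖ − mₖ, dₖ₊₁ = (n − mₖ₊₁²)/dₖ, aₖ₊₁ = ⌊(a₀+mₖ₊₁)/dₖ₊₁⌋:
  k=1: m=34, d=2, a=34
  k=2: m=34, d=1, a=68
d=1 and a=2a₀=68 at k=2, so the next step gives (m, d) = (34, 2) again — its k=1 value — and the period has length 2.

[34; 34, 68]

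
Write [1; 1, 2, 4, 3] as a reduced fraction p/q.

Fold from the inside: start with 3/1.
  4 + 1/3 = 13/3
  2 + 3/13 = 29/13
  1 + 13/29 = 42/29
  1 + 29/42 = 71/42

71/42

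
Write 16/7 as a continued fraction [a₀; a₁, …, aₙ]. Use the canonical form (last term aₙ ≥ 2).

16 = 2*7 + 2
7 = 3*2 + 1
2 = 2*1 + 0  (stop)
So 16/7 = [2; 3, 2].

[2; 3, 2]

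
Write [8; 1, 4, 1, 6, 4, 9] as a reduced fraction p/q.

Fold from the inside: start with 9/1.
  4 + 1/9 = 37/9
  6 + 9/37 = 231/37
  1 + 37/231 = 268/231
  4 + 231/268 = 1303/268
  1 + 268/1303 = 1571/1303
  8 + 1303/1571 = 13871/1571

13871/1571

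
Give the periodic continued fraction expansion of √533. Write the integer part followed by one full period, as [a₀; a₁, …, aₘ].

[23; 11, 1, 1, 11, 46]

a₀ = ⌊√533⌋ = 23.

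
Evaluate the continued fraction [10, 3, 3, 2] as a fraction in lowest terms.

Fold from the inside: start with 2/1.
  3 + 1/2 = 7/2
  3 + 2/7 = 23/7
  10 + 7/23 = 237/23

237/23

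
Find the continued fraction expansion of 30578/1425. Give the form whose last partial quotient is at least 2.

30578 = 21*1425 + 653
1425 = 2*653 + 119
653 = 5*119 + 58
119 = 2*58 + 3
58 = 19*3 + 1
3 = 3*1 + 0  (stop)
So 30578/1425 = [21; 2, 5, 2, 19, 3].

[21; 2, 5, 2, 19, 3]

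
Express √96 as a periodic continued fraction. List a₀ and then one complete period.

[9; 1, 3, 1, 18]

a₀ = ⌊√96⌋ = 9.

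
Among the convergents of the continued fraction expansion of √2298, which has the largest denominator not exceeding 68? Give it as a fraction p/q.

767/16

√2298 = [47; 1, 14, 1, 94, …] (period length 4).
Convergents:
  p_0/q_0 = 47/1
  p_1/q_1 = 48/1
  p_2/q_2 = 719/15
  p_3/q_3 = 767/16
  p_4/q_4 = 72817/1519
q_3 = 16 ≤ 68 < 1519 = q_4, so the answer is 767/16.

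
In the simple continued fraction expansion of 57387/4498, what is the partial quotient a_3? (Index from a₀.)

7

57387 = 12·4498 + 3411   →  a_0 = 12
4498 = 1·3411 + 1087   →  a_1 = 1
3411 = 3·1087 + 150   →  a_2 = 3
1087 = 7·150 + 37   →  a_3 = 7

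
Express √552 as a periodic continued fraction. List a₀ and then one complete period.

a₀ = ⌊√552⌋ = 23.
With m₀=0, d₀=1 and mₖ₊₁ = dₖaₖ − mₖ, dₖ₊₁ = (n − mₖ₊₁²)/dₖ, aₖ₊₁ = ⌊(a₀+mₖ₊₁)/dₖ₊₁⌋:
  k=1: m=23, d=23, a=2
  k=2: m=23, d=1, a=46
d=1 and a=2a₀=46 at k=2, so the next step gives (m, d) = (23, 23) again — its k=1 value — and the period has length 2.

[23; 2, 46]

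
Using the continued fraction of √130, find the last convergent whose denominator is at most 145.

√130 = [11; 2, 2, 22, …] (period length 3).
Convergents:
  p_0/q_0 = 11/1
  p_1/q_1 = 23/2
  p_2/q_2 = 57/5
  p_3/q_3 = 1277/112
  p_4/q_4 = 2611/229
q_3 = 112 ≤ 145 < 229 = q_4, so the answer is 1277/112.

1277/112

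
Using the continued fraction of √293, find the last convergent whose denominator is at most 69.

√293 = [17; 8, 1, 1, 8, 34, …] (period length 5).
Convergents:
  p_0/q_0 = 17/1
  p_1/q_1 = 137/8
  p_2/q_2 = 154/9
  p_3/q_3 = 291/17
  p_4/q_4 = 2482/145
q_3 = 17 ≤ 69 < 145 = q_4, so the answer is 291/17.

291/17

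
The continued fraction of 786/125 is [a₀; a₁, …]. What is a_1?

3

786 = 6·125 + 36   →  a_0 = 6
125 = 3·36 + 17   →  a_1 = 3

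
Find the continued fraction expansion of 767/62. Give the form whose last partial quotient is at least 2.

767 = 12*62 + 23
62 = 2*23 + 16
23 = 1*16 + 7
16 = 2*7 + 2
7 = 3*2 + 1
2 = 2*1 + 0  (stop)
So 767/62 = [12; 2, 1, 2, 3, 2].

[12; 2, 1, 2, 3, 2]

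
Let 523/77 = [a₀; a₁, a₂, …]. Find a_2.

3

523 = 6·77 + 61   →  a_0 = 6
77 = 1·61 + 16   →  a_1 = 1
61 = 3·16 + 13   →  a_2 = 3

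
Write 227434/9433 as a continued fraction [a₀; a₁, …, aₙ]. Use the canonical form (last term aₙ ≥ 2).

227434 = 24·9433 + 1042
9433 = 9·1042 + 55
1042 = 18·55 + 52
55 = 1·52 + 3
52 = 17·3 + 1
3 = 3·1 + 0  (stop)
So 227434/9433 = [24; 9, 18, 1, 17, 3].

[24; 9, 18, 1, 17, 3]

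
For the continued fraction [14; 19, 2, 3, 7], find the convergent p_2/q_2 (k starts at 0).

548/39

Using pₖ = aₖpₖ₋₁ + pₖ₋₂, qₖ = aₖqₖ₋₁ + qₖ₋₂ (with p₋₁=1, p₋₂=0, q₋₁=0, q₋₂=1):
  k=0: a=14, p=14, q=1
  k=1: a=19, p=267, q=19
  k=2: a=2, p=548, q=39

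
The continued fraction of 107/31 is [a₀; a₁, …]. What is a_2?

107 = 3·31 + 14   →  a_0 = 3
31 = 2·14 + 3   →  a_1 = 2
14 = 4·3 + 2   →  a_2 = 4

4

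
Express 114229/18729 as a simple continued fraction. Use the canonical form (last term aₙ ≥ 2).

114229 = 6×18729 + 1855
18729 = 10×1855 + 179
1855 = 10×179 + 65
179 = 2×65 + 49
65 = 1×49 + 16
49 = 3×16 + 1
16 = 16×1 + 0  (stop)
So 114229/18729 = [6; 10, 10, 2, 1, 3, 16].

[6; 10, 10, 2, 1, 3, 16]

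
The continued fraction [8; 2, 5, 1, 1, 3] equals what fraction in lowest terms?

719/85

Fold from the inside: start with 3/1.
  1 + 1/3 = 4/3
  1 + 3/4 = 7/4
  5 + 4/7 = 39/7
  2 + 7/39 = 85/39
  8 + 39/85 = 719/85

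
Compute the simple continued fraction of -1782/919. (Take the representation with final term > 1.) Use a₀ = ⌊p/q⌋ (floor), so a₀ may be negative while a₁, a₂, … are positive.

[-2; 16, 2, 2, 3, 3]

-1782 = -2*919 + 56
919 = 16*56 + 23
56 = 2*23 + 10
23 = 2*10 + 3
10 = 3*3 + 1
3 = 3*1 + 0  (stop)
So -1782/919 = [-2; 16, 2, 2, 3, 3].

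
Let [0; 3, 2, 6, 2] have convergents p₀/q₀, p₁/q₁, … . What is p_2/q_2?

Using pₖ = aₖpₖ₋₁ + pₖ₋₂, qₖ = aₖqₖ₋₁ + qₖ₋₂ (with p₋₁=1, p₋₂=0, q₋₁=0, q₋₂=1):
  k=0: a=0, p=0, q=1
  k=1: a=3, p=1, q=3
  k=2: a=2, p=2, q=7

2/7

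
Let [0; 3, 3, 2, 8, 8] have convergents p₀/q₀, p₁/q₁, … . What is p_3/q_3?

7/23

Using pₖ = aₖpₖ₋₁ + pₖ₋₂, qₖ = aₖqₖ₋₁ + qₖ₋₂ (with p₋₁=1, p₋₂=0, q₋₁=0, q₋₂=1):
  k=0: a=0, p=0, q=1
  k=1: a=3, p=1, q=3
  k=2: a=3, p=3, q=10
  k=3: a=2, p=7, q=23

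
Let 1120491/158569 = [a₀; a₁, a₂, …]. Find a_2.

1120491 = 7·158569 + 10508   →  a_0 = 7
158569 = 15·10508 + 949   →  a_1 = 15
10508 = 11·949 + 69   →  a_2 = 11

11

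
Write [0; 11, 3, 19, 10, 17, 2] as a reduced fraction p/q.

20521/232454

Fold from the inside: start with 2/1.
  17 + 1/2 = 35/2
  10 + 2/35 = 352/35
  19 + 35/352 = 6723/352
  3 + 352/6723 = 20521/6723
  11 + 6723/20521 = 232454/20521
  0 + 20521/232454 = 20521/232454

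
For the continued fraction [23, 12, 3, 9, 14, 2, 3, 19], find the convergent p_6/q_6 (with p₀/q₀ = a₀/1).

810241/35104

Using pₖ = aₖpₖ₋₁ + pₖ₋₂, qₖ = aₖqₖ₋₁ + qₖ₋₂ (with p₋₁=1, p₋₂=0, q₋₁=0, q₋₂=1):
  k=0: a=23, p=23, q=1
  k=1: a=12, p=277, q=12
  k=2: a=3, p=854, q=37
  k=3: a=9, p=7963, q=345
  k=4: a=14, p=112336, q=4867
  k=5: a=2, p=232635, q=10079
  k=6: a=3, p=810241, q=35104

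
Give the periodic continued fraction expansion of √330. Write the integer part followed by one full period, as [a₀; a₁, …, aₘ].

a₀ = ⌊√330⌋ = 18.
With m₀=0, d₀=1 and mₖ₊₁ = dₖaₖ − mₖ, dₖ₊₁ = (n − mₖ₊₁²)/dₖ, aₖ₊₁ = ⌊(a₀+mₖ₊₁)/dₖ₊₁⌋:
  k=1: m=18, d=6, a=6
  k=2: m=18, d=1, a=36
d=1 and a=2a₀=36 at k=2, so the next step gives (m, d) = (18, 6) again — its k=1 value — and the period has length 2.

[18; 6, 36]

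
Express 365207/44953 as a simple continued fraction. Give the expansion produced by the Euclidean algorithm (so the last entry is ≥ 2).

365207 = 8*44953 + 5583
44953 = 8*5583 + 289
5583 = 19*289 + 92
289 = 3*92 + 13
92 = 7*13 + 1
13 = 13*1 + 0  (stop)
So 365207/44953 = [8; 8, 19, 3, 7, 13].

[8; 8, 19, 3, 7, 13]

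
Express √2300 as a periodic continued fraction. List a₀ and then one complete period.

[47; 1, 22, 1, 94]

a₀ = ⌊√2300⌋ = 47.
With m₀=0, d₀=1 and mₖ₊₁ = dₖaₖ − mₖ, dₖ₊₁ = (n − mₖ₊₁²)/dₖ, aₖ₊₁ = ⌊(a₀+mₖ₊₁)/dₖ₊₁⌋:
  k=1: m=47, d=91, a=1
  k=2: m=44, d=4, a=22
  k=3: m=44, d=91, a=1
  k=4: m=47, d=1, a=94
d=1 and a=2a₀=94 at k=4, so the next step gives (m, d) = (47, 91) again — its k=1 value — and the period has length 4.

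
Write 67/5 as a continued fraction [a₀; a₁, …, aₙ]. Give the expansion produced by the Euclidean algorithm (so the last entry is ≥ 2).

[13; 2, 2]

67 = 13·5 + 2
5 = 2·2 + 1
2 = 2·1 + 0  (stop)
So 67/5 = [13; 2, 2].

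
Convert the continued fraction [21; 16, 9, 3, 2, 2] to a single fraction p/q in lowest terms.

Using pₖ = aₖpₖ₋₁ + pₖ₋₂ and qₖ = aₖqₖ₋₁ + qₖ₋₂:
  k=0: a=21, p=21, q=1
  k=1: a=16, p=337, q=16
  k=2: a=9, p=3054, q=145
  k=3: a=3, p=9499, q=451
  k=4: a=2, p=22052, q=1047
  k=5: a=2, p=53603, q=2545

53603/2545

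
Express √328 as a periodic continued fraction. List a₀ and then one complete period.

a₀ = ⌊√328⌋ = 18.
With m₀=0, d₀=1 and mₖ₊₁ = dₖaₖ − mₖ, dₖ₊₁ = (n − mₖ₊₁²)/dₖ, aₖ₊₁ = ⌊(a₀+mₖ₊₁)/dₖ₊₁⌋:
  k=1: m=18, d=4, a=9
  k=2: m=18, d=1, a=36
d=1 and a=2a₀=36 at k=2, so the next step gives (m, d) = (18, 4) again — its k=1 value — and the period has length 2.

[18; 9, 36]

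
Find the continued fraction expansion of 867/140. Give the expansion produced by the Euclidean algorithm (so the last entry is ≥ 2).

[6; 5, 5, 2, 2]

867 = 6×140 + 27
140 = 5×27 + 5
27 = 5×5 + 2
5 = 2×2 + 1
2 = 2×1 + 0  (stop)
So 867/140 = [6; 5, 5, 2, 2].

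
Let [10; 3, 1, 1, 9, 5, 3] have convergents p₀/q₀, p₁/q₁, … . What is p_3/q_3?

Using pₖ = aₖpₖ₋₁ + pₖ₋₂, qₖ = aₖqₖ₋₁ + qₖ₋₂ (with p₋₁=1, p₋₂=0, q₋₁=0, q₋₂=1):
  k=0: a=10, p=10, q=1
  k=1: a=3, p=31, q=3
  k=2: a=1, p=41, q=4
  k=3: a=1, p=72, q=7

72/7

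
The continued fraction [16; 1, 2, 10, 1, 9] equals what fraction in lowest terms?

5620/337

Fold from the inside: start with 9/1.
  1 + 1/9 = 10/9
  10 + 9/10 = 109/10
  2 + 10/109 = 228/109
  1 + 109/228 = 337/228
  16 + 228/337 = 5620/337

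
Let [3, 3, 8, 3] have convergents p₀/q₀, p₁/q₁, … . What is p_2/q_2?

Using pₖ = aₖpₖ₋₁ + pₖ₋₂, qₖ = aₖqₖ₋₁ + qₖ₋₂ (with p₋₁=1, p₋₂=0, q₋₁=0, q₋₂=1):
  k=0: a=3, p=3, q=1
  k=1: a=3, p=10, q=3
  k=2: a=8, p=83, q=25

83/25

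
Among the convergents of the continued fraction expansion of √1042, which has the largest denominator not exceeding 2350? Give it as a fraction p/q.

51874/1607

√1042 = [32; 3, 1, 1, 3, 64, …] (period length 5).
Convergents:
  p_0/q_0 = 32/1
  p_1/q_1 = 97/3
  p_2/q_2 = 129/4
  p_3/q_3 = 226/7
  p_4/q_4 = 807/25
  p_5/q_5 = 51874/1607
  p_6/q_6 = 156429/4846
q_5 = 1607 ≤ 2350 < 4846 = q_6, so the answer is 51874/1607.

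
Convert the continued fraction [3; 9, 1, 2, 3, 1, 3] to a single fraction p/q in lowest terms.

1474/475

Fold from the inside: start with 3/1.
  1 + 1/3 = 4/3
  3 + 3/4 = 15/4
  2 + 4/15 = 34/15
  1 + 15/34 = 49/34
  9 + 34/49 = 475/49
  3 + 49/475 = 1474/475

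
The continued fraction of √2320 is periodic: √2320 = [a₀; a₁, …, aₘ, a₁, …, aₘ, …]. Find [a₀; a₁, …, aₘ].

a₀ = ⌊√2320⌋ = 48.
With m₀=0, d₀=1 and mₖ₊₁ = dₖaₖ − mₖ, dₖ₊₁ = (n − mₖ₊₁²)/dₖ, aₖ₊₁ = ⌊(a₀+mₖ₊₁)/dₖ₊₁⌋:
  k=1: m=48, d=16, a=6
  k=2: m=48, d=1, a=96
d=1 and a=2a₀=96 at k=2, so the next step gives (m, d) = (48, 16) again — its k=1 value — and the period has length 2.

[48; 6, 96]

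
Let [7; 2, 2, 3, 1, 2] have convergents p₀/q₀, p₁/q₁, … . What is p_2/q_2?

37/5

Using pₖ = aₖpₖ₋₁ + pₖ₋₂, qₖ = aₖqₖ₋₁ + qₖ₋₂ (with p₋₁=1, p₋₂=0, q₋₁=0, q₋₂=1):
  k=0: a=7, p=7, q=1
  k=1: a=2, p=15, q=2
  k=2: a=2, p=37, q=5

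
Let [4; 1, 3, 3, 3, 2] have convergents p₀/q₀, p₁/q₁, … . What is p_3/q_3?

Using pₖ = aₖpₖ₋₁ + pₖ₋₂, qₖ = aₖqₖ₋₁ + qₖ₋₂ (with p₋₁=1, p₋₂=0, q₋₁=0, q₋₂=1):
  k=0: a=4, p=4, q=1
  k=1: a=1, p=5, q=1
  k=2: a=3, p=19, q=4
  k=3: a=3, p=62, q=13

62/13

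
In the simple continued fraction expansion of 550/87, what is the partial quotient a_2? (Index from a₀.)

550 = 6·87 + 28   →  a_0 = 6
87 = 3·28 + 3   →  a_1 = 3
28 = 9·3 + 1   →  a_2 = 9

9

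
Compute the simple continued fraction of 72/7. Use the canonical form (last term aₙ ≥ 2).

[10; 3, 2]

72 = 10·7 + 2
7 = 3·2 + 1
2 = 2·1 + 0  (stop)
So 72/7 = [10; 3, 2].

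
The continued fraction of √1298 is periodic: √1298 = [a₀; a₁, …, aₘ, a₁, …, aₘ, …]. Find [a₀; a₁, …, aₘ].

a₀ = ⌊√1298⌋ = 36.
With m₀=0, d₀=1 and mₖ₊₁ = dₖaₖ − mₖ, dₖ₊₁ = (n − mₖ₊₁²)/dₖ, aₖ₊₁ = ⌊(a₀+mₖ₊₁)/dₖ₊₁⌋:
  k=1: m=36, d=2, a=36
  k=2: m=36, d=1, a=72
d=1 and a=2a₀=72 at k=2, so the next step gives (m, d) = (36, 2) again — its k=1 value — and the period has length 2.

[36; 36, 72]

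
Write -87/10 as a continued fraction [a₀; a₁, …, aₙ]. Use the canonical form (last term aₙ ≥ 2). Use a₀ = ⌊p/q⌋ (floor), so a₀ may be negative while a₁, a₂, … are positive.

[-9; 3, 3]

-87 = -9×10 + 3
10 = 3×3 + 1
3 = 3×1 + 0  (stop)
So -87/10 = [-9; 3, 3].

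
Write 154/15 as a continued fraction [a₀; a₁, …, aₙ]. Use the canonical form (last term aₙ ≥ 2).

154 = 10×15 + 4
15 = 3×4 + 3
4 = 1×3 + 1
3 = 3×1 + 0  (stop)
So 154/15 = [10; 3, 1, 3].

[10; 3, 1, 3]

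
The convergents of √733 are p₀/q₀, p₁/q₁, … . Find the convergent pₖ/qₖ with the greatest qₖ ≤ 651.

√733 = [27; 13, 1, 1, 13, 54, …] (period length 5).
Convergents:
  p_0/q_0 = 27/1
  p_1/q_1 = 352/13
  p_2/q_2 = 379/14
  p_3/q_3 = 731/27
  p_4/q_4 = 9882/365
  p_5/q_5 = 534359/19737
q_4 = 365 ≤ 651 < 19737 = q_5, so the answer is 9882/365.

9882/365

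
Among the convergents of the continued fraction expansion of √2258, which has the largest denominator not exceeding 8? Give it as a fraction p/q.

√2258 = [47; 1, 1, 13, 13, 1, 1, 94, …] (period length 7).
Convergents:
  p_0/q_0 = 47/1
  p_1/q_1 = 48/1
  p_2/q_2 = 95/2
  p_3/q_3 = 1283/27
q_2 = 2 ≤ 8 < 27 = q_3, so the answer is 95/2.

95/2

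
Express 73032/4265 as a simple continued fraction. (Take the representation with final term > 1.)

73032 = 17*4265 + 527
4265 = 8*527 + 49
527 = 10*49 + 37
49 = 1*37 + 12
37 = 3*12 + 1
12 = 12*1 + 0  (stop)
So 73032/4265 = [17; 8, 10, 1, 3, 12].

[17; 8, 10, 1, 3, 12]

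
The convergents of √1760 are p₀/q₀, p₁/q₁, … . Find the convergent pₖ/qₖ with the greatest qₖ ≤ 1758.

√1760 = [41; 1, 19, 1, 82, …] (period length 4).
Convergents:
  p_0/q_0 = 41/1
  p_1/q_1 = 42/1
  p_2/q_2 = 839/20
  p_3/q_3 = 881/21
  p_4/q_4 = 73081/1742
  p_5/q_5 = 73962/1763
q_4 = 1742 ≤ 1758 < 1763 = q_5, so the answer is 73081/1742.

73081/1742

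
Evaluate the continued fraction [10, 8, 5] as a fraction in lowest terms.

Fold from the inside: start with 5/1.
  8 + 1/5 = 41/5
  10 + 5/41 = 415/41

415/41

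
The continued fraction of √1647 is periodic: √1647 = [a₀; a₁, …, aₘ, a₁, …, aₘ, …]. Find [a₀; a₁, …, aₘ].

a₀ = ⌊√1647⌋ = 40.
With m₀=0, d₀=1 and mₖ₊₁ = dₖaₖ − mₖ, dₖ₊₁ = (n − mₖ₊₁²)/dₖ, aₖ₊₁ = ⌊(a₀+mₖ₊₁)/dₖ₊₁⌋:
  k=1: m=40, d=47, a=1
  k=2: m=7, d=34, a=1
  k=3: m=27, d=27, a=2
  k=4: m=27, d=34, a=1
  k=5: m=7, d=47, a=1
  k=6: m=40, d=1, a=80
d=1 and a=2a₀=80 at k=6, so the next step gives (m, d) = (40, 47) again — its k=1 value — and the period has length 6.

[40; 1, 1, 2, 1, 1, 80]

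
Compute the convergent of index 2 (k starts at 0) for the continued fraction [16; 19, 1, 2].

321/20

Using pₖ = aₖpₖ₋₁ + pₖ₋₂, qₖ = aₖqₖ₋₁ + qₖ₋₂ (with p₋₁=1, p₋₂=0, q₋₁=0, q₋₂=1):
  k=0: a=16, p=16, q=1
  k=1: a=19, p=305, q=19
  k=2: a=1, p=321, q=20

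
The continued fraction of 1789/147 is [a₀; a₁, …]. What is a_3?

7

1789 = 12·147 + 25   →  a_0 = 12
147 = 5·25 + 22   →  a_1 = 5
25 = 1·22 + 3   →  a_2 = 1
22 = 7·3 + 1   →  a_3 = 7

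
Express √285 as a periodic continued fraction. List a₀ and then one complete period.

a₀ = ⌊√285⌋ = 16.
With m₀=0, d₀=1 and mₖ₊₁ = dₖaₖ − mₖ, dₖ₊₁ = (n − mₖ₊₁²)/dₖ, aₖ₊₁ = ⌊(a₀+mₖ₊₁)/dₖ₊₁⌋:
  k=1: m=16, d=29, a=1
  k=2: m=13, d=4, a=7
  k=3: m=15, d=15, a=2
  k=4: m=15, d=4, a=7
  k=5: m=13, d=29, a=1
  k=6: m=16, d=1, a=32
d=1 and a=2a₀=32 at k=6, so the next step gives (m, d) = (16, 29) again — its k=1 value — and the period has length 6.

[16; 1, 7, 2, 7, 1, 32]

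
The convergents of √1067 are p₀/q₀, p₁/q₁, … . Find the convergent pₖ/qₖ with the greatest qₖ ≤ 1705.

√1067 = [32; 1, 1, 1, 64, …] (period length 4).
Convergents:
  p_0/q_0 = 32/1
  p_1/q_1 = 33/1
  p_2/q_2 = 65/2
  p_3/q_3 = 98/3
  p_4/q_4 = 6337/194
  p_5/q_5 = 6435/197
  p_6/q_6 = 12772/391
  p_7/q_7 = 19207/588
  p_8/q_8 = 1242020/38023
q_7 = 588 ≤ 1705 < 38023 = q_8, so the answer is 19207/588.

19207/588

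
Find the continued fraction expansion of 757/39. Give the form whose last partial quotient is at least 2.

[19; 2, 2, 3, 2]

757 = 19·39 + 16
39 = 2·16 + 7
16 = 2·7 + 2
7 = 3·2 + 1
2 = 2·1 + 0  (stop)
So 757/39 = [19; 2, 2, 3, 2].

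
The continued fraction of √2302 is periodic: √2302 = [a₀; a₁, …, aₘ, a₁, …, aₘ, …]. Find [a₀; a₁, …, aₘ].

a₀ = ⌊√2302⌋ = 47.
With m₀=0, d₀=1 and mₖ₊₁ = dₖaₖ − mₖ, dₖ₊₁ = (n − mₖ₊₁²)/dₖ, aₖ₊₁ = ⌊(a₀+mₖ₊₁)/dₖ₊₁⌋:
  k=1: m=47, d=93, a=1
  k=2: m=46, d=2, a=46
  k=3: m=46, d=93, a=1
  k=4: m=47, d=1, a=94
d=1 and a=2a₀=94 at k=4, so the next step gives (m, d) = (47, 93) again — its k=1 value — and the period has length 4.

[47; 1, 46, 1, 94]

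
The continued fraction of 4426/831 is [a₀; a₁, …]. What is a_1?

4426 = 5·831 + 271   →  a_0 = 5
831 = 3·271 + 18   →  a_1 = 3

3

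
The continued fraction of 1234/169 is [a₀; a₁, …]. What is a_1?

3

1234 = 7·169 + 51   →  a_0 = 7
169 = 3·51 + 16   →  a_1 = 3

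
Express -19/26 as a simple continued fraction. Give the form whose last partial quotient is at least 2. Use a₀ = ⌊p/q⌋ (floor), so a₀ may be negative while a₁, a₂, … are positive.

-19 = -1×26 + 7
26 = 3×7 + 5
7 = 1×5 + 2
5 = 2×2 + 1
2 = 2×1 + 0  (stop)
So -19/26 = [-1; 3, 1, 2, 2].

[-1; 3, 1, 2, 2]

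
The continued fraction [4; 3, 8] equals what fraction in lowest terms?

108/25

Fold from the inside: start with 8/1.
  3 + 1/8 = 25/8
  4 + 8/25 = 108/25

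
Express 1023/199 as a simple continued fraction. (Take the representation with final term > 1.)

[5; 7, 9, 3]

1023 = 5·199 + 28
199 = 7·28 + 3
28 = 9·3 + 1
3 = 3·1 + 0  (stop)
So 1023/199 = [5; 7, 9, 3].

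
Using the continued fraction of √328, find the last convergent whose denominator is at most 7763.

√328 = [18; 9, 36, …] (period length 2).
Convergents:
  p_0/q_0 = 18/1
  p_1/q_1 = 163/9
  p_2/q_2 = 5886/325
  p_3/q_3 = 53137/2934
  p_4/q_4 = 1918818/105949
q_3 = 2934 ≤ 7763 < 105949 = q_4, so the answer is 53137/2934.

53137/2934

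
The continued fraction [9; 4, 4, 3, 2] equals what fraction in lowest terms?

1173/127

Fold from the inside: start with 2/1.
  3 + 1/2 = 7/2
  4 + 2/7 = 30/7
  4 + 7/30 = 127/30
  9 + 30/127 = 1173/127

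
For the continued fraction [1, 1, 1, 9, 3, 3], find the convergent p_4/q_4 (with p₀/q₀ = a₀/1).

90/59

Using pₖ = aₖpₖ₋₁ + pₖ₋₂, qₖ = aₖqₖ₋₁ + qₖ₋₂ (with p₋₁=1, p₋₂=0, q₋₁=0, q₋₂=1):
  k=0: a=1, p=1, q=1
  k=1: a=1, p=2, q=1
  k=2: a=1, p=3, q=2
  k=3: a=9, p=29, q=19
  k=4: a=3, p=90, q=59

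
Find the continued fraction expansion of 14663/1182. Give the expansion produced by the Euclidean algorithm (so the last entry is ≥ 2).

[12; 2, 2, 7, 4, 2, 3]

14663 = 12*1182 + 479
1182 = 2*479 + 224
479 = 2*224 + 31
224 = 7*31 + 7
31 = 4*7 + 3
7 = 2*3 + 1
3 = 3*1 + 0  (stop)
So 14663/1182 = [12; 2, 2, 7, 4, 2, 3].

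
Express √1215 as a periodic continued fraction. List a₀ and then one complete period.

[34; 1, 5, 1, 68]

a₀ = ⌊√1215⌋ = 34.
With m₀=0, d₀=1 and mₖ₊₁ = dₖaₖ − mₖ, dₖ₊₁ = (n − mₖ₊₁²)/dₖ, aₖ₊₁ = ⌊(a₀+mₖ₊₁)/dₖ₊₁⌋:
  k=1: m=34, d=59, a=1
  k=2: m=25, d=10, a=5
  k=3: m=25, d=59, a=1
  k=4: m=34, d=1, a=68
d=1 and a=2a₀=68 at k=4, so the next step gives (m, d) = (34, 59) again — its k=1 value — and the period has length 4.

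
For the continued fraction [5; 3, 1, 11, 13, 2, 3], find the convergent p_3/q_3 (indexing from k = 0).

Using pₖ = aₖpₖ₋₁ + pₖ₋₂, qₖ = aₖqₖ₋₁ + qₖ₋₂ (with p₋₁=1, p₋₂=0, q₋₁=0, q₋₂=1):
  k=0: a=5, p=5, q=1
  k=1: a=3, p=16, q=3
  k=2: a=1, p=21, q=4
  k=3: a=11, p=247, q=47

247/47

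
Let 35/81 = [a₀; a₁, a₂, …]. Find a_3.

35 = 0·81 + 35   →  a_0 = 0
81 = 2·35 + 11   →  a_1 = 2
35 = 3·11 + 2   →  a_2 = 3
11 = 5·2 + 1   →  a_3 = 5

5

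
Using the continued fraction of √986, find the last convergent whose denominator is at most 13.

√986 = [31; 2, 2, 62, …] (period length 3).
Convergents:
  p_0/q_0 = 31/1
  p_1/q_1 = 63/2
  p_2/q_2 = 157/5
  p_3/q_3 = 9797/312
q_2 = 5 ≤ 13 < 312 = q_3, so the answer is 157/5.

157/5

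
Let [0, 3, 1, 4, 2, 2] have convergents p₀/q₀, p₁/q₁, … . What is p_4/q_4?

11/42

Using pₖ = aₖpₖ₋₁ + pₖ₋₂, qₖ = aₖqₖ₋₁ + qₖ₋₂ (with p₋₁=1, p₋₂=0, q₋₁=0, q₋₂=1):
  k=0: a=0, p=0, q=1
  k=1: a=3, p=1, q=3
  k=2: a=1, p=1, q=4
  k=3: a=4, p=5, q=19
  k=4: a=2, p=11, q=42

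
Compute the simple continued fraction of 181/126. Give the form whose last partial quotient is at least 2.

[1; 2, 3, 2, 3, 2]

181 = 1×126 + 55
126 = 2×55 + 16
55 = 3×16 + 7
16 = 2×7 + 2
7 = 3×2 + 1
2 = 2×1 + 0  (stop)
So 181/126 = [1; 2, 3, 2, 3, 2].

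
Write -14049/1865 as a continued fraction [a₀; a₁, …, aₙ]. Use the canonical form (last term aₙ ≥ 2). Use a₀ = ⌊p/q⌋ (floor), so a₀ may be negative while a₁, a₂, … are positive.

[-8; 2, 7, 12, 3, 3]

-14049 = -8·1865 + 871
1865 = 2·871 + 123
871 = 7·123 + 10
123 = 12·10 + 3
10 = 3·3 + 1
3 = 3·1 + 0  (stop)
So -14049/1865 = [-8; 2, 7, 12, 3, 3].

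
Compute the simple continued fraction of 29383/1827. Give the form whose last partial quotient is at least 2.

[16; 12, 10, 15]

29383 = 16·1827 + 151
1827 = 12·151 + 15
151 = 10·15 + 1
15 = 15·1 + 0  (stop)
So 29383/1827 = [16; 12, 10, 15].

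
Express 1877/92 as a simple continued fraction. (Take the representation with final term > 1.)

1877 = 20×92 + 37
92 = 2×37 + 18
37 = 2×18 + 1
18 = 18×1 + 0  (stop)
So 1877/92 = [20; 2, 2, 18].

[20; 2, 2, 18]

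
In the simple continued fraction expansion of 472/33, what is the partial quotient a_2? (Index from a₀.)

3

472 = 14·33 + 10   →  a_0 = 14
33 = 3·10 + 3   →  a_1 = 3
10 = 3·3 + 1   →  a_2 = 3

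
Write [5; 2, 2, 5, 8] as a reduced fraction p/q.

Using pₖ = aₖpₖ₋₁ + pₖ₋₂ and qₖ = aₖqₖ₋₁ + qₖ₋₂:
  k=0: a=5, p=5, q=1
  k=1: a=2, p=11, q=2
  k=2: a=2, p=27, q=5
  k=3: a=5, p=146, q=27
  k=4: a=8, p=1195, q=221

1195/221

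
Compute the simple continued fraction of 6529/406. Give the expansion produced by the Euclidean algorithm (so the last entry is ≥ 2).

[16; 12, 3, 3, 3]

6529 = 16·406 + 33
406 = 12·33 + 10
33 = 3·10 + 3
10 = 3·3 + 1
3 = 3·1 + 0  (stop)
So 6529/406 = [16; 12, 3, 3, 3].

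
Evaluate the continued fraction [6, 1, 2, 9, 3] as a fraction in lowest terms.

Fold from the inside: start with 3/1.
  9 + 1/3 = 28/3
  2 + 3/28 = 59/28
  1 + 28/59 = 87/59
  6 + 59/87 = 581/87

581/87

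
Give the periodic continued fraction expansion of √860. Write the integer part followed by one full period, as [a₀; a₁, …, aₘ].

a₀ = ⌊√860⌋ = 29.

[29; 3, 14, 3, 58]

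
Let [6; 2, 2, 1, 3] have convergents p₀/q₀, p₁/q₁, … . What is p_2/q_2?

Using pₖ = aₖpₖ₋₁ + pₖ₋₂, qₖ = aₖqₖ₋₁ + qₖ₋₂ (with p₋₁=1, p₋₂=0, q₋₁=0, q₋₂=1):
  k=0: a=6, p=6, q=1
  k=1: a=2, p=13, q=2
  k=2: a=2, p=32, q=5

32/5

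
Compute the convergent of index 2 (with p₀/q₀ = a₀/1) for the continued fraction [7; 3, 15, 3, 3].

337/46

Using pₖ = aₖpₖ₋₁ + pₖ₋₂, qₖ = aₖqₖ₋₁ + qₖ₋₂ (with p₋₁=1, p₋₂=0, q₋₁=0, q₋₂=1):
  k=0: a=7, p=7, q=1
  k=1: a=3, p=22, q=3
  k=2: a=15, p=337, q=46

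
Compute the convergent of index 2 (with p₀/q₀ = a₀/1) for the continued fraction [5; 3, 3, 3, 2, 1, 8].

Using pₖ = aₖpₖ₋₁ + pₖ₋₂, qₖ = aₖqₖ₋₁ + qₖ₋₂ (with p₋₁=1, p₋₂=0, q₋₁=0, q₋₂=1):
  k=0: a=5, p=5, q=1
  k=1: a=3, p=16, q=3
  k=2: a=3, p=53, q=10

53/10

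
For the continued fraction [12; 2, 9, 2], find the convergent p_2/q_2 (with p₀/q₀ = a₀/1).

Using pₖ = aₖpₖ₋₁ + pₖ₋₂, qₖ = aₖqₖ₋₁ + qₖ₋₂ (with p₋₁=1, p₋₂=0, q₋₁=0, q₋₂=1):
  k=0: a=12, p=12, q=1
  k=1: a=2, p=25, q=2
  k=2: a=9, p=237, q=19

237/19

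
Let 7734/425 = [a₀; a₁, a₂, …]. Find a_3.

1

7734 = 18·425 + 84   →  a_0 = 18
425 = 5·84 + 5   →  a_1 = 5
84 = 16·5 + 4   →  a_2 = 16
5 = 1·4 + 1   →  a_3 = 1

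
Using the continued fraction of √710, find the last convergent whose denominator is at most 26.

√710 = [26; 1, 1, 1, 4, 1, 1, 1, 52, …] (period length 8).
Convergents:
  p_0/q_0 = 26/1
  p_1/q_1 = 27/1
  p_2/q_2 = 53/2
  p_3/q_3 = 80/3
  p_4/q_4 = 373/14
  p_5/q_5 = 453/17
  p_6/q_6 = 826/31
q_5 = 17 ≤ 26 < 31 = q_6, so the answer is 453/17.

453/17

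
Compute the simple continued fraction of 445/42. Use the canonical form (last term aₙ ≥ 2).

[10; 1, 1, 2, 8]

445 = 10*42 + 25
42 = 1*25 + 17
25 = 1*17 + 8
17 = 2*8 + 1
8 = 8*1 + 0  (stop)
So 445/42 = [10; 1, 1, 2, 8].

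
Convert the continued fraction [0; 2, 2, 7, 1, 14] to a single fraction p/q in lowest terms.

253/625

Fold from the inside: start with 14/1.
  1 + 1/14 = 15/14
  7 + 14/15 = 119/15
  2 + 15/119 = 253/119
  2 + 119/253 = 625/253
  0 + 253/625 = 253/625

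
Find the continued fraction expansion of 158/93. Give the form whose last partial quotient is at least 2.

158 = 1·93 + 65
93 = 1·65 + 28
65 = 2·28 + 9
28 = 3·9 + 1
9 = 9·1 + 0  (stop)
So 158/93 = [1; 1, 2, 3, 9].

[1; 1, 2, 3, 9]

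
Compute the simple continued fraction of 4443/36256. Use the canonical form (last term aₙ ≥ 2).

4443 = 0*36256 + 4443
36256 = 8*4443 + 712
4443 = 6*712 + 171
712 = 4*171 + 28
171 = 6*28 + 3
28 = 9*3 + 1
3 = 3*1 + 0  (stop)
So 4443/36256 = [0; 8, 6, 4, 6, 9, 3].

[0; 8, 6, 4, 6, 9, 3]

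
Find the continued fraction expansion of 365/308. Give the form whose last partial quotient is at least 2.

365 = 1·308 + 57
308 = 5·57 + 23
57 = 2·23 + 11
23 = 2·11 + 1
11 = 11·1 + 0  (stop)
So 365/308 = [1; 5, 2, 2, 11].

[1; 5, 2, 2, 11]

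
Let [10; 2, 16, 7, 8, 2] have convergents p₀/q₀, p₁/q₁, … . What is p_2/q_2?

346/33

Using pₖ = aₖpₖ₋₁ + pₖ₋₂, qₖ = aₖqₖ₋₁ + qₖ₋₂ (with p₋₁=1, p₋₂=0, q₋₁=0, q₋₂=1):
  k=0: a=10, p=10, q=1
  k=1: a=2, p=21, q=2
  k=2: a=16, p=346, q=33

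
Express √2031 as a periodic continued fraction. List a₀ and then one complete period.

[45; 15, 90]

a₀ = ⌊√2031⌋ = 45.
With m₀=0, d₀=1 and mₖ₊₁ = dₖaₖ − mₖ, dₖ₊₁ = (n − mₖ₊₁²)/dₖ, aₖ₊₁ = ⌊(a₀+mₖ₊₁)/dₖ₊₁⌋:
  k=1: m=45, d=6, a=15
  k=2: m=45, d=1, a=90
d=1 and a=2a₀=90 at k=2, so the next step gives (m, d) = (45, 6) again — its k=1 value — and the period has length 2.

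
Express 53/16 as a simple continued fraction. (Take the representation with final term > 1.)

53 = 3·16 + 5
16 = 3·5 + 1
5 = 5·1 + 0  (stop)
So 53/16 = [3; 3, 5].

[3; 3, 5]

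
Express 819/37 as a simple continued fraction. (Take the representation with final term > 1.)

[22; 7, 2, 2]

819 = 22*37 + 5
37 = 7*5 + 2
5 = 2*2 + 1
2 = 2*1 + 0  (stop)
So 819/37 = [22; 7, 2, 2].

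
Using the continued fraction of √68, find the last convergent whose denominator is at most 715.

2177/264

√68 = [8; 4, 16, …] (period length 2).
Convergents:
  p_0/q_0 = 8/1
  p_1/q_1 = 33/4
  p_2/q_2 = 536/65
  p_3/q_3 = 2177/264
  p_4/q_4 = 35368/4289
q_3 = 264 ≤ 715 < 4289 = q_4, so the answer is 2177/264.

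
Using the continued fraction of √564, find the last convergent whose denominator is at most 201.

√564 = [23; 1, 2, 1, 46, …] (period length 4).
Convergents:
  p_0/q_0 = 23/1
  p_1/q_1 = 24/1
  p_2/q_2 = 71/3
  p_3/q_3 = 95/4
  p_4/q_4 = 4441/187
  p_5/q_5 = 4536/191
  p_6/q_6 = 13513/569
q_5 = 191 ≤ 201 < 569 = q_6, so the answer is 4536/191.

4536/191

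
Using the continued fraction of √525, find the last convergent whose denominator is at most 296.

√525 = [22; 1, 10, 2, 10, 1, 44, …] (period length 6).
Convergents:
  p_0/q_0 = 22/1
  p_1/q_1 = 23/1
  p_2/q_2 = 252/11
  p_3/q_3 = 527/23
  p_4/q_4 = 5522/241
  p_5/q_5 = 6049/264
  p_6/q_6 = 271678/11857
q_5 = 264 ≤ 296 < 11857 = q_6, so the answer is 6049/264.

6049/264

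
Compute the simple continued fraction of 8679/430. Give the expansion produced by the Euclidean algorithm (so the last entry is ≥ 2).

8679 = 20*430 + 79
430 = 5*79 + 35
79 = 2*35 + 9
35 = 3*9 + 8
9 = 1*8 + 1
8 = 8*1 + 0  (stop)
So 8679/430 = [20; 5, 2, 3, 1, 8].

[20; 5, 2, 3, 1, 8]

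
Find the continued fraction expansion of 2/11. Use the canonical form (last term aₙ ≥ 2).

[0; 5, 2]

2 = 0·11 + 2
11 = 5·2 + 1
2 = 2·1 + 0  (stop)
So 2/11 = [0; 5, 2].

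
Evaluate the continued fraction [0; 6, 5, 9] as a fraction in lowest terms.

46/285

Using pₖ = aₖpₖ₋₁ + pₖ₋₂ and qₖ = aₖqₖ₋₁ + qₖ₋₂:
  k=0: a=0, p=0, q=1
  k=1: a=6, p=1, q=6
  k=2: a=5, p=5, q=31
  k=3: a=9, p=46, q=285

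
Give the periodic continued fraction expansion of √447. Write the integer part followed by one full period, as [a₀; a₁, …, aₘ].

a₀ = ⌊√447⌋ = 21.

[21; 7, 42]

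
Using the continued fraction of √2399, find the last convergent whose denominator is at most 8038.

235151/4801

√2399 = [48; 1, 47, 1, 96, …] (period length 4).
Convergents:
  p_0/q_0 = 48/1
  p_1/q_1 = 49/1
  p_2/q_2 = 2351/48
  p_3/q_3 = 2400/49
  p_4/q_4 = 232751/4752
  p_5/q_5 = 235151/4801
  p_6/q_6 = 11284848/230399
q_5 = 4801 ≤ 8038 < 230399 = q_6, so the answer is 235151/4801.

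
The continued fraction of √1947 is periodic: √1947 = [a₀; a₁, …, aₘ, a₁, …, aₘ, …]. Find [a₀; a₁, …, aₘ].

a₀ = ⌊√1947⌋ = 44.
With m₀=0, d₀=1 and mₖ₊₁ = dₖaₖ − mₖ, dₖ₊₁ = (n − mₖ₊₁²)/dₖ, aₖ₊₁ = ⌊(a₀+mₖ₊₁)/dₖ₊₁⌋:
  k=1: m=44, d=11, a=8
  k=2: m=44, d=1, a=88
d=1 and a=2a₀=88 at k=2, so the next step gives (m, d) = (44, 11) again — its k=1 value — and the period has length 2.

[44; 8, 88]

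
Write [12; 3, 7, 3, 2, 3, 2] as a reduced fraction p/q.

Using pₖ = aₖpₖ₋₁ + pₖ₋₂ and qₖ = aₖqₖ₋₁ + qₖ₋₂:
  k=0: a=12, p=12, q=1
  k=1: a=3, p=37, q=3
  k=2: a=7, p=271, q=22
  k=3: a=3, p=850, q=69
  k=4: a=2, p=1971, q=160
  k=5: a=3, p=6763, q=549
  k=6: a=2, p=15497, q=1258

15497/1258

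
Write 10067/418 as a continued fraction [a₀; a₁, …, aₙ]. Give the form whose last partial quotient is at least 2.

10067 = 24·418 + 35
418 = 11·35 + 33
35 = 1·33 + 2
33 = 16·2 + 1
2 = 2·1 + 0  (stop)
So 10067/418 = [24; 11, 1, 16, 2].

[24; 11, 1, 16, 2]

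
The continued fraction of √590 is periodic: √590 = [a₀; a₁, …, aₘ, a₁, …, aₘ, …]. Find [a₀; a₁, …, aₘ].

a₀ = ⌊√590⌋ = 24.
With m₀=0, d₀=1 and mₖ₊₁ = dₖaₖ − mₖ, dₖ₊₁ = (n − mₖ₊₁²)/dₖ, aₖ₊₁ = ⌊(a₀+mₖ₊₁)/dₖ₊₁⌋:
  k=1: m=24, d=14, a=3
  k=2: m=18, d=19, a=2
  k=3: m=20, d=10, a=4
  k=4: m=20, d=19, a=2
  k=5: m=18, d=14, a=3
  k=6: m=24, d=1, a=48
d=1 and a=2a₀=48 at k=6, so the next step gives (m, d) = (24, 14) again — its k=1 value — and the period has length 6.

[24; 3, 2, 4, 2, 3, 48]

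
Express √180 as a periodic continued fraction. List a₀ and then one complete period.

a₀ = ⌊√180⌋ = 13.
With m₀=0, d₀=1 and mₖ₊₁ = dₖaₖ − mₖ, dₖ₊₁ = (n − mₖ₊₁²)/dₖ, aₖ₊₁ = ⌊(a₀+mₖ₊₁)/dₖ₊₁⌋:
  k=1: m=13, d=11, a=2
  k=2: m=9, d=9, a=2
  k=3: m=9, d=11, a=2
  k=4: m=13, d=1, a=26
d=1 and a=2a₀=26 at k=4, so the next step gives (m, d) = (13, 11) again — its k=1 value — and the period has length 4.

[13; 2, 2, 2, 26]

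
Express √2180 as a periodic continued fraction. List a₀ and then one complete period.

a₀ = ⌊√2180⌋ = 46.
With m₀=0, d₀=1 and mₖ₊₁ = dₖaₖ − mₖ, dₖ₊₁ = (n − mₖ₊₁²)/dₖ, aₖ₊₁ = ⌊(a₀+mₖ₊₁)/dₖ₊₁⌋:
  k=1: m=46, d=64, a=1
  k=2: m=18, d=29, a=2
  k=3: m=40, d=20, a=4
  k=4: m=40, d=29, a=2
  k=5: m=18, d=64, a=1
  k=6: m=46, d=1, a=92
d=1 and a=2a₀=92 at k=6, so the next step gives (m, d) = (46, 64) again — its k=1 value — and the period has length 6.

[46; 1, 2, 4, 2, 1, 92]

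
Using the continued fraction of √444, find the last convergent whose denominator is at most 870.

√444 = [21; 14, 42, …] (period length 2).
Convergents:
  p_0/q_0 = 21/1
  p_1/q_1 = 295/14
  p_2/q_2 = 12411/589
  p_3/q_3 = 174049/8260
q_2 = 589 ≤ 870 < 8260 = q_3, so the answer is 12411/589.

12411/589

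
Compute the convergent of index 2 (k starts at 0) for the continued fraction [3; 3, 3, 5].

Using pₖ = aₖpₖ₋₁ + pₖ₋₂, qₖ = aₖqₖ₋₁ + qₖ₋₂ (with p₋₁=1, p₋₂=0, q₋₁=0, q₋₂=1):
  k=0: a=3, p=3, q=1
  k=1: a=3, p=10, q=3
  k=2: a=3, p=33, q=10

33/10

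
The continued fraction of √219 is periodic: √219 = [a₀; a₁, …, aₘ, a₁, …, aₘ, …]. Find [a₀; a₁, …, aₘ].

[14; 1, 3, 1, 28]

a₀ = ⌊√219⌋ = 14.
With m₀=0, d₀=1 and mₖ₊₁ = dₖaₖ − mₖ, dₖ₊₁ = (n − mₖ₊₁²)/dₖ, aₖ₊₁ = ⌊(a₀+mₖ₊₁)/dₖ₊₁⌋:
  k=1: m=14, d=23, a=1
  k=2: m=9, d=6, a=3
  k=3: m=9, d=23, a=1
  k=4: m=14, d=1, a=28
d=1 and a=2a₀=28 at k=4, so the next step gives (m, d) = (14, 23) again — its k=1 value — and the period has length 4.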